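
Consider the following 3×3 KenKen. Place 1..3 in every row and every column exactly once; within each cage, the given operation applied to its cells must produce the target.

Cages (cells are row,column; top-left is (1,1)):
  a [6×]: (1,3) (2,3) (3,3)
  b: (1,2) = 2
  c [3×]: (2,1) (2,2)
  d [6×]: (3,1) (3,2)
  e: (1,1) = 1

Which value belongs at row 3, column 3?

1

Cage e is a single given cell, leaving (1,1) = 1.
Cage b is a single given cell, leaving (1,2) = 2.
Row 1 now contains 2, so (1,3) = 3.
1 is placed in column 1; hence (2,1) = 3.
Row 2 now contains 3, leaving (2,2) = 1.
Row 2 now contains 1, so (2,3) = 2.
Column 1 now contains 3, so (3,1) = 2.
Column 2 already has 2, which forces (3,2) = 3.
Column 3 already has 2, which forces (3,3) = 1.
Filled in: 1 2 3 / 3 1 2 / 2 3 1.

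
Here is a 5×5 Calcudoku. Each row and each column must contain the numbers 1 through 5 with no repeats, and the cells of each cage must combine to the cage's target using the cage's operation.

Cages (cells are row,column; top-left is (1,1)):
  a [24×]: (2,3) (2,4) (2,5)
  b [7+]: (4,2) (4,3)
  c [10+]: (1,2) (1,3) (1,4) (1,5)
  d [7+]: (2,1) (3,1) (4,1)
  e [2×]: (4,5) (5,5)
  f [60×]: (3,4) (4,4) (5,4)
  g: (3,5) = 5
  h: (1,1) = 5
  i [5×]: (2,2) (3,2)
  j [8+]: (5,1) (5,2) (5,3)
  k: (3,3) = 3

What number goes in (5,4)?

Cage h is a single given cell, leaving (1,1) = 5.
K is a freebie, so (3,3) = 3.
Cage g is given, leaving (3,5) = 5.
Cage i needs two cells with product 5, so (2,2) = 5.
Row 3 already has 5, so (3,2) = 1.
Row 3 already has 5, which forces (3,4) = 4.
4 is placed in row 3, leaving (3,1) = 2.
The only place for 1 in row 2 is (2,1).
1 is placed in column 1, leaving (4,1) = 4.
Row 4 now contains 4, so (4,3) = 5.
5 is placed in row 4, so (4,4) = 3.
Column 1 already has 4, leaving (5,1) = 3.
3 is placed in row 5, which forces (5,2) = 4.
The 3 cells of cage j must have sum 8; hence (5,3) = 1.
3 is placed in column 4, leaving (5,4) = 5.
Row 5 already has 1, leaving (5,5) = 2.
Cage a needs product 24; hence (2,3) = 4.
3 is placed in column 4, so (2,4) = 2.
Cage a has product 24, so (2,5) = 3.
3 is placed in row 4; hence (4,2) = 2.
Column 5 already has 2, so (4,5) = 1.
Column 2 already has 2, so (1,2) = 3.
4 is placed in column 3, which forces (1,3) = 2.
Column 4 now contains 2; hence (1,4) = 1.
Column 5 already has 1, leaving (1,5) = 4.
The full grid is 5 3 2 1 4 / 1 5 4 2 3 / 2 1 3 4 5 / 4 2 5 3 1 / 3 4 1 5 2.

5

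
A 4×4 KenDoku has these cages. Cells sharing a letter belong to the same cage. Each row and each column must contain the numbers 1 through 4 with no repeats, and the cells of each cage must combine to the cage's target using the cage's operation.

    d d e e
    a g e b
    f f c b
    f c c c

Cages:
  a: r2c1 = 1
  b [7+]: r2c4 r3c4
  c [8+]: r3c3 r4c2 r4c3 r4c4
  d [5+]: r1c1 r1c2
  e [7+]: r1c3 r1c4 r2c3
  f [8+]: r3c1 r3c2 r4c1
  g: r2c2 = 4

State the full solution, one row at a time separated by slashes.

4 1 3 2 / 1 4 2 3 / 2 3 1 4 / 3 2 4 1

A is a freebie, which forces r2c1 = 1.
Cage g is a single given cell; hence r2c2 = 4.
Row 2 now contains 4, which forces r2c4 = 3.
Column 4 already has 3, leaving r3c4 = 4.
Row 2 already has 3; hence r2c3 = 2.
2 is placed in column 3, leaving r3c3 = 1.
Cage f has sum 8, so r3c1 = 2.
1 is placed in row 3, leaving r3c2 = 3.
The 3 cells of cage f must have sum 8, leaving r4c1 = 3.
The 4 cells of cage c must have sum 8, which forces r4c3 = 4.
Column 1 already has 3, which forces r1c1 = 4.
Cage d's pair has sum 5, which forces r1c2 = 1.
Column 3 now contains 4, which forces r1c3 = 3.
The 3 cells of cage e must have sum 7, leaving r1c4 = 2.
Column 2 already has 1; hence r4c2 = 2.
Column 4 already has 2, which forces r4c4 = 1.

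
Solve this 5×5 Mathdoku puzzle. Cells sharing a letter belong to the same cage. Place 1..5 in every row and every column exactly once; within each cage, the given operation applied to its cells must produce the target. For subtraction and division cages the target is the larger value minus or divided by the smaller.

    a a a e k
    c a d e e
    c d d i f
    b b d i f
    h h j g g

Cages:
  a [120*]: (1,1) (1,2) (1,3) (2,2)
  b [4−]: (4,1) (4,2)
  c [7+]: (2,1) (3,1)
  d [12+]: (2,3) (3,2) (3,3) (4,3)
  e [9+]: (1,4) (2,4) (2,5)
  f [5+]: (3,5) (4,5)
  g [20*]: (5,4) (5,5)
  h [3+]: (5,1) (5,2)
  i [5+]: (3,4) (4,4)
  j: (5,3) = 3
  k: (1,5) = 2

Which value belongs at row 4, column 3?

2

Cage k is given; hence (1,5) = 2.
J is a freebie, which forces (5,3) = 3.
The 4 cells of cage a must have product 120, leaving (2,2) = 2.
Column 2 already has 2, which forces (5,2) = 1.
The two cells of cage b must have difference 4, so (4,1) = 1.
Column 2 now contains 1; hence (4,2) = 5.
1 is placed in row 4, so (4,5) = 4.
Row 5 now contains 1, leaving (5,1) = 2.
Column 5 now contains 4; hence (5,5) = 5.
Column 2 already has 5; hence (3,2) = 4.
Column 5 now contains 4, so (3,5) = 1.
4 is placed in row 4, so (4,3) = 2.
Row 4 now contains 2, so (4,4) = 3.
Row 5 already has 5, which forces (5,4) = 4.
Column 2 now contains 4, which forces (1,2) = 3.
The two cells of cage c must have sum 7; hence (2,1) = 4.
The 4 cells of cage d must have sum 12, leaving (2,3) = 1.
1 is placed in row 2; hence (2,4) = 5.
Column 5 already has 1; hence (2,5) = 3.
4 is placed in row 3, which forces (3,1) = 3.
1 is placed in row 3, leaving (3,3) = 5.
Column 4 now contains 3; hence (3,4) = 2.
Column 1 now contains 4, so (1,1) = 5.
Column 3 already has 5, so (1,3) = 4.
Column 4 already has 5; hence (1,4) = 1.
Filled in: 5 3 4 1 2 / 4 2 1 5 3 / 3 4 5 2 1 / 1 5 2 3 4 / 2 1 3 4 5.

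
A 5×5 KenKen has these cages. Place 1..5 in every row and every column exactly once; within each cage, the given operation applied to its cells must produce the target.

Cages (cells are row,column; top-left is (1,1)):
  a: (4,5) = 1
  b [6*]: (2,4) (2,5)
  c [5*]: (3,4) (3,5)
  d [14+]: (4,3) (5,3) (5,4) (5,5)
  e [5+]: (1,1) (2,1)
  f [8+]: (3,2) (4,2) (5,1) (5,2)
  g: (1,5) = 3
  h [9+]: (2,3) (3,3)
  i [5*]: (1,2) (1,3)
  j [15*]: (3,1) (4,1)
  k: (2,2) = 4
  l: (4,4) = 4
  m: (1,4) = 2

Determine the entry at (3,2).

M is a freebie, so (1,4) = 2.
Cage g is given, leaving (1,5) = 3.
Cage k is a single given cell, so (2,2) = 4.
Row 2 already has 4, which forces (2,3) = 5.
Column 4 now contains 2, which forces (2,4) = 3.
3 is placed in column 5, which forces (2,5) = 2.
Column 3 already has 5, so (3,3) = 4.
L is a freebie; hence (4,4) = 4.
A is a freebie, so (4,5) = 1.
Cage e's pair has sum 5; hence (1,1) = 4.
The two cells of cage i must have product 5; hence (1,2) = 5.
Column 3 already has 5, which forces (1,3) = 1.
Row 2 now contains 2, which forces (2,1) = 1.
The two cells of cage c must have product 5, leaving (3,4) = 1.
Column 5 already has 1, which forces (3,5) = 5.
Cage f needs sum 8, so (5,1) = 2.
Row 5 already has 2, so (5,3) = 3.
Cage d needs sum 14, so (5,4) = 5.
The 4 cells of cage d must have sum 14, so (5,5) = 4.
Row 3 now contains 5, which forces (3,1) = 3.
Row 3 already has 3, leaving (3,2) = 2.
The two cells of cage j must have product 15, leaving (4,1) = 5.
Column 2 now contains 2; hence (4,2) = 3.
3 is placed in column 3, leaving (4,3) = 2.
Row 5 now contains 3, so (5,2) = 1.
The full grid is 4 5 1 2 3 / 1 4 5 3 2 / 3 2 4 1 5 / 5 3 2 4 1 / 2 1 3 5 4.

2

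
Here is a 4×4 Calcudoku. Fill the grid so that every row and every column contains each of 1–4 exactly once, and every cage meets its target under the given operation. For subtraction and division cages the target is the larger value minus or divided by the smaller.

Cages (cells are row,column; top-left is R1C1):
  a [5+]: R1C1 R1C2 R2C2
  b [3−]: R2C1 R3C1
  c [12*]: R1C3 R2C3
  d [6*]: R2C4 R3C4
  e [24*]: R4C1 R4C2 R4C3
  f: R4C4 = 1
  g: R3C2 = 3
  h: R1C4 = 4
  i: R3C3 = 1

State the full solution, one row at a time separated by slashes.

2 1 3 4 / 1 2 4 3 / 4 3 1 2 / 3 4 2 1

Cage h is given; hence R1C4 = 4.
Cage g is given, so R3C2 = 3.
I is a freebie, which forces R3C3 = 1.
3 is placed in row 3, so R3C4 = 2.
F is a freebie, so R4C4 = 1.
Cage a needs sum 5; hence R1C1 = 2.
Column 2 already has 3, so R1C2 = 1.
Row 1 now contains 4, leaving R1C3 = 3.
Cage b needs two cells with difference 3; hence R2C1 = 1.
The 3 cells of cage a must have sum 5, so R2C2 = 2.
Cage c's pair has product 12, so R2C3 = 4.
Column 4 now contains 2, so R2C4 = 3.
Row 3 already has 1, which forces R3C1 = 4.
Column 1 already has 4, so R4C1 = 3.
2 is placed in column 2, leaving R4C2 = 4.
4 is placed in column 3, which forces R4C3 = 2.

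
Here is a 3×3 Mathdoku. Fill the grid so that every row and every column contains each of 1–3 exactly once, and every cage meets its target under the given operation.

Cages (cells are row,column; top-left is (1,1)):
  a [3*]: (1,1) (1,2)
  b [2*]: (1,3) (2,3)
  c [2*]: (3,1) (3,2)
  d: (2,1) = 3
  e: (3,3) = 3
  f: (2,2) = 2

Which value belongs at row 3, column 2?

1

Cage d is a single given cell, leaving (2,1) = 3.
F is a freebie; hence (2,2) = 2.
2 is placed in row 2, so (2,3) = 1.
Column 2 already has 2; hence (3,2) = 1.
Cage e is given; hence (3,3) = 3.
3 is placed in column 1, which forces (1,1) = 1.
Column 2 now contains 1; hence (1,2) = 3.
Column 3 now contains 1, which forces (1,3) = 2.
Row 3 now contains 1, which forces (3,1) = 2.
The full grid is 1 3 2 / 3 2 1 / 2 1 3.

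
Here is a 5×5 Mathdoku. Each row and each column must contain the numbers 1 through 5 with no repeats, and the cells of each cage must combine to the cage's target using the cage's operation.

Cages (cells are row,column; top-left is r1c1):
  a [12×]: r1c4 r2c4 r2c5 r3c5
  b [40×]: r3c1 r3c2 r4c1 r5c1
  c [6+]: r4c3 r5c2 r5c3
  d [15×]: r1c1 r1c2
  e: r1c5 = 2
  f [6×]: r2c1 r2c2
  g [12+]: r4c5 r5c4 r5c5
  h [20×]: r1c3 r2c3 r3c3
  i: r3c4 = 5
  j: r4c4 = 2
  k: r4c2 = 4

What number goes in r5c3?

Cage e is a single given cell; hence r1c5 = 2.
I is a freebie, leaving r3c4 = 5.
K is a freebie, so r4c2 = 4.
J is a freebie, which forces r4c4 = 2.
In row 2, 5 can only go at r2c3, so r2c3 = 5.
In row 3, 3 can only go at r3c5, so r3c5 = 3.
The 4 cells of cage a must have product 12; hence r1c4 = 1.
Cage a has product 12, so r2c4 = 4.
The 4 cells of cage a must have product 12, leaving r2c5 = 1.
Column 5 now contains 3; hence r4c5 = 5.
Cage g has sum 12; hence r5c4 = 3.
Cage g has sum 12; hence r5c5 = 4.
1 is placed in row 1, which forces r1c3 = 4.
Cage b needs product 40, so r3c1 = 4.
The 4 cells of cage b must have product 40, which forces r3c2 = 2.
Cage h needs product 20; hence r3c3 = 1.
5 is placed in row 4; hence r4c1 = 1.
Cage c has sum 6, so r4c3 = 3.
The 4 cells of cage b must have product 40, so r5c1 = 5.
Column 2 now contains 2, leaving r5c2 = 1.
1 is placed in column 3, which forces r5c3 = 2.
5 is placed in column 1, which forces r1c1 = 3.
The two cells of cage d must have product 15, which forces r1c2 = 5.
Cage f needs two cells with product 6; hence r2c1 = 2.
Column 2 now contains 2, which forces r2c2 = 3.
The full grid is 3 5 4 1 2 / 2 3 5 4 1 / 4 2 1 5 3 / 1 4 3 2 5 / 5 1 2 3 4.

2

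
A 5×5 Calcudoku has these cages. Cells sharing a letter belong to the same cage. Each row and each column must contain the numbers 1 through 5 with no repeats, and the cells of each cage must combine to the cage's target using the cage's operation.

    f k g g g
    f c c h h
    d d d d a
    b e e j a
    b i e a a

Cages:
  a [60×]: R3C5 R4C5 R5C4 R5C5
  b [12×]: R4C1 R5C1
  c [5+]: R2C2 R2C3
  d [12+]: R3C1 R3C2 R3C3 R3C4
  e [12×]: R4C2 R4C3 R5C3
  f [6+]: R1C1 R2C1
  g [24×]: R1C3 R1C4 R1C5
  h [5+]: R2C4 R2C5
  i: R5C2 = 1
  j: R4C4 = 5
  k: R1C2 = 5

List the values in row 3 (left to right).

Cage k is given, leaving R1C2 = 5.
Cage j is a single given cell, which forces R4C4 = 5.
Cage i is a single given cell, so R5C2 = 1.
The only place for 1 in row 1 is R1C1.
Cage f needs two cells with sum 6; hence R2C1 = 5.
Cage d needs sum 12, which forces R3C3 = 5.
Cage d needs sum 12; hence R3C4 = 1.
Cage a needs product 60, which forces R5C5 = 5.
Row 3 needs a 3, and only R3C5 is open for it.
Column 1 needs a 2, and only R3C1 is open for it.
2 is placed in row 3, so R3C2 = 4.
The only place for 1 in row 2 is R2C5.
Cage h needs two cells with sum 5, so R2C4 = 4.
1 is placed in column 5, so R4C5 = 2.
Cage a needs product 60, leaving R5C4 = 2.
Cage g needs product 24; hence R1C3 = 2.
2 is placed in column 4, which forces R1C4 = 3.
Column 5 now contains 2, which forces R1C5 = 4.
2 is placed in column 3, so R2C3 = 3.
Row 4 already has 2; hence R4C2 = 3.
The 3 cells of cage e must have product 12, so R4C3 = 1.
Row 5 now contains 2; hence R5C3 = 4.
Row 2 now contains 3, so R2C2 = 2.
3 is placed in row 4, which forces R4C1 = 4.
Row 5 already has 4, which forces R5C1 = 3.
Completed grid: 1 5 2 3 4 / 5 2 3 4 1 / 2 4 5 1 3 / 4 3 1 5 2 / 3 1 4 2 5.

2 4 5 1 3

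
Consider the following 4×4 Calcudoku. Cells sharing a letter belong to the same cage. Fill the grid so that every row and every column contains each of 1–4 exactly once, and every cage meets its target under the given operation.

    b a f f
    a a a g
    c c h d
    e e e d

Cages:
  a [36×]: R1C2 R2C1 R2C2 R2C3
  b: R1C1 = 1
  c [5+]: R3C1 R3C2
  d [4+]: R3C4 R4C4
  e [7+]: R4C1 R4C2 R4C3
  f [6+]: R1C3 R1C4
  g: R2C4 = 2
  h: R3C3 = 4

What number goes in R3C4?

1

B is a freebie; hence R1C1 = 1.
Cage a has product 36, so R1C2 = 3.
Cage g is given, so R2C4 = 2.
Cage h is given, so R3C3 = 4.
4 is placed in column 3, leaving R1C3 = 2.
2 is placed in column 4; hence R1C4 = 4.
Cage c's pair has sum 5; hence R3C1 = 3.
Cage c needs two cells with sum 5, leaving R3C2 = 2.
Row 3 now contains 3, so R3C4 = 1.
Column 3 now contains 2, so R4C3 = 1.
1 is placed in column 4, leaving R4C4 = 3.
3 is placed in column 1, leaving R2C1 = 4.
The 4 cells of cage a must have product 36, so R2C2 = 1.
Column 3 already has 1, so R2C3 = 3.
Cage e has sum 7, so R4C1 = 2.
Row 4 already has 1, which forces R4C2 = 4.
Completed grid: 1 3 2 4 / 4 1 3 2 / 3 2 4 1 / 2 4 1 3.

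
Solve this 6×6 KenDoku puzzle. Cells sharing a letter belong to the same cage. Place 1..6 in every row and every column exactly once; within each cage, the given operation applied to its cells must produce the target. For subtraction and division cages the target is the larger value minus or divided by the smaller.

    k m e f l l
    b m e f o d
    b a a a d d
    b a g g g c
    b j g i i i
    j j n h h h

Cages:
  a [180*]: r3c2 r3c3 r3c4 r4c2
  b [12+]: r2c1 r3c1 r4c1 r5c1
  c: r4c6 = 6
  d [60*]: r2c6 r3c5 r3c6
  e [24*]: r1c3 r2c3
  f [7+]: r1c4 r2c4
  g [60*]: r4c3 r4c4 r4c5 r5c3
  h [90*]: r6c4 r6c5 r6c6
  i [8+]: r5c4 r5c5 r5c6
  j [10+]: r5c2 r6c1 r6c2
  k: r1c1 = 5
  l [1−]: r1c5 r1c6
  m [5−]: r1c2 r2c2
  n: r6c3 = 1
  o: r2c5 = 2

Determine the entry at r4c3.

Cage k is a single given cell, which forces r1c1 = 5.
Cage o is given; hence r2c5 = 2.
C is a freebie, which forces r4c6 = 6.
Cage n is given; hence r6c3 = 1.
In row 3, 1 can only go at r3c1, so r3c1 = 1.
Column 1 needs a 4, and only r6c1 is open for it.
The only place for 2 in row 6 is r6c2.
Cage j needs sum 10, so r5c2 = 4.
In column 6, 1 can only go at r5c6, so r5c6 = 1.
Cage i has sum 8; hence r5c4 = 2.
Row 5 already has 1, which forces r5c5 = 5.
Cage b has sum 12, leaving r4c1 = 2.
Cage g needs product 60, so r5c3 = 3.
The 4 cells of cage b must have sum 12, so r2c1 = 3.
3 is placed in row 5, which forces r5c1 = 6.
In row 1, 2 can only go at r1c6, so r1c6 = 2.
In row 1, 4 can only go at r1c3, so r1c3 = 4.
4 is placed in column 3, which forces r2c3 = 6.
4 is placed in column 3, which forces r3c3 = 2.
4 is placed in column 3, leaving r4c3 = 5.
Cage m's pair has difference 5, leaving r1c2 = 6.
Row 1 now contains 6, so r1c4 = 3.
Row 1 now contains 3, leaving r1c5 = 1.
6 is placed in row 2, so r2c2 = 1.
Row 2 now contains 1, which forces r2c4 = 4.
Row 2 now contains 4, which forces r2c6 = 5.
Column 2 already has 6, which forces r3c2 = 5.
Row 3 now contains 5; hence r3c4 = 6.
Row 4 already has 5, so r4c2 = 3.
4 is placed in column 4, which forces r4c4 = 1.
1 is placed in column 5, which forces r4c5 = 4.
6 is placed in column 4, so r6c4 = 5.
Column 6 already has 5; hence r6c6 = 3.
Column 5 already has 4, which forces r3c5 = 3.
3 is placed in column 6, leaving r3c6 = 4.
Row 6 already has 3, leaving r6c5 = 6.
Filled in: 5 6 4 3 1 2 / 3 1 6 4 2 5 / 1 5 2 6 3 4 / 2 3 5 1 4 6 / 6 4 3 2 5 1 / 4 2 1 5 6 3.

5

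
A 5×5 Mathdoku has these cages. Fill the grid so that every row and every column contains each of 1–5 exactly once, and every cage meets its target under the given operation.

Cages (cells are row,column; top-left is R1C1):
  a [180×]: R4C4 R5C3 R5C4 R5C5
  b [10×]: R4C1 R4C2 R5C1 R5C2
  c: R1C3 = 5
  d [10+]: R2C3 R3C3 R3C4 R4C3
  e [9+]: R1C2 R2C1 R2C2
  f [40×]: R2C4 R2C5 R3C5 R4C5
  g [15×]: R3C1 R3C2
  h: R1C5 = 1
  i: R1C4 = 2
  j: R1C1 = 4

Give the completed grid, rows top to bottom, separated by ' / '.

Cage j is a single given cell, which forces R1C1 = 4.
Cage c is given, so R1C3 = 5.
Cage i is given, leaving R1C4 = 2.
Cage h is a single given cell; hence R1C5 = 1.
Cage a has product 180, which forces R4C4 = 3.
Row 1 already has 1, so R1C2 = 3.
Cage f needs product 40, which forces R2C4 = 1.
Column 2 already has 3, so R3C2 = 5.
Column 4 now contains 1, so R3C4 = 4.
4 is placed in row 3; hence R3C5 = 2.
Column 4 now contains 4, leaving R5C4 = 5.
Cage e needs sum 9; hence R2C1 = 2.
Column 2 now contains 5, leaving R2C2 = 4.
2 is placed in row 2, which forces R2C3 = 3.
Row 2 already has 4, which forces R2C5 = 5.
Row 3 now contains 5; hence R3C1 = 3.
Column 3 already has 3, so R3C3 = 1.
Cage b has product 10, which forces R4C1 = 5.
Cage b has product 10, which forces R4C2 = 1.
Column 3 now contains 1, which forces R4C3 = 2.
Column 5 now contains 5, which forces R4C5 = 4.
Cage b has product 10, so R5C1 = 1.
Cage b has product 10; hence R5C2 = 2.
Column 3 already has 3, which forces R5C3 = 4.
4 is placed in column 5; hence R5C5 = 3.

4 3 5 2 1 / 2 4 3 1 5 / 3 5 1 4 2 / 5 1 2 3 4 / 1 2 4 5 3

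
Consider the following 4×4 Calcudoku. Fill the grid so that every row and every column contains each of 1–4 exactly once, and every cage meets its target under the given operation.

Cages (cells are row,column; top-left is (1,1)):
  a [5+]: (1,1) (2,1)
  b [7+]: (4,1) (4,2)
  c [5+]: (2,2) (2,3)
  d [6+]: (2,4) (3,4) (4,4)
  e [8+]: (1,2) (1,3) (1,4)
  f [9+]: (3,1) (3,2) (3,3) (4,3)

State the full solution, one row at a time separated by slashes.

2 1 3 4 / 3 4 1 2 / 1 2 4 3 / 4 3 2 1

The only place for 2 in row 1 is (1,1).
Cage a needs two cells with sum 5; hence (2,1) = 3.
Column 1 now contains 3, leaving (4,1) = 4.
Row 4 already has 4, which forces (4,2) = 3.
Column 1 now contains 4, leaving (3,1) = 1.
The 3 cells of cage d must have sum 6, which forces (3,4) = 3.
Cage e needs sum 8, leaving (1,3) = 3.
The 4 cells of cage f must have sum 9, which forces (3,2) = 2.
3 is placed in row 3; hence (3,3) = 4.
The 4 cells of cage f must have sum 9, so (4,3) = 2.
Row 4 now contains 2, so (4,4) = 1.
The 3 cells of cage e must have sum 8, so (1,2) = 1.
1 is placed in column 4, which forces (1,4) = 4.
Cage c needs two cells with sum 5, so (2,2) = 4.
4 is placed in column 3, which forces (2,3) = 1.
1 is placed in column 4, leaving (2,4) = 2.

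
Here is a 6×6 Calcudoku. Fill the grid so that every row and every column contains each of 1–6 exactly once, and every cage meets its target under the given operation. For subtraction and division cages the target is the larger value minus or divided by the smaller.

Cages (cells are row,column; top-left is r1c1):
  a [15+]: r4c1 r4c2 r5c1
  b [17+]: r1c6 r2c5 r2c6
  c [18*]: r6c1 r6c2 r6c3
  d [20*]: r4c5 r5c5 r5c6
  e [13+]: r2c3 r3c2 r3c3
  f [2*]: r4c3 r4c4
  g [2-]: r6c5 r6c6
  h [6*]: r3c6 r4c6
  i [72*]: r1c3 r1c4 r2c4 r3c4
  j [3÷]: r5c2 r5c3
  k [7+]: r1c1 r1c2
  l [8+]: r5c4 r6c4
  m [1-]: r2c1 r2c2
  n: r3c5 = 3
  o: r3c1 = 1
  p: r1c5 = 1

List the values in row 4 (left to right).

P is a freebie, so r1c5 = 1.
Cage b needs sum 17, leaving r1c6 = 6.
The 3 cells of cage b must have sum 17; hence r2c5 = 6.
Cage b needs sum 17, so r2c6 = 5.
O is a freebie, leaving r3c1 = 1.
Cage n is a single given cell, so r3c5 = 3.
Row 3 now contains 3; hence r3c6 = 2.
Cage h's pair has product 6, so r4c6 = 3.
The 3 cells of cage d must have product 20, so r5c6 = 1.
3 is placed in column 6, leaving r6c6 = 4.
The two cells of cage g must have difference 2, so r6c5 = 2.
The only place for 3 in row 5 is r5c4.
Cage i has product 72; hence r1c3 = 3.
The 4 cells of cage i must have product 72, so r1c4 = 4.
Cage i has product 72; hence r2c4 = 1.
The 4 cells of cage i must have product 72, leaving r3c4 = 6.
1 is placed in column 4, leaving r4c4 = 2.
Cage l needs two cells with sum 8, so r6c4 = 5.
Cage e has sum 13; hence r2c3 = 4.
Cage e needs sum 13, so r3c2 = 4.
Cage e needs sum 13, which forces r3c3 = 5.
Row 4 now contains 2, which forces r4c3 = 1.
1 is placed in column 3; hence r6c3 = 6.
Cage j needs two cells with quotient 3; hence r5c2 = 6.
Column 3 already has 6, leaving r5c3 = 2.
Row 6 now contains 6, leaving r6c1 = 3.
Cage c has product 18, leaving r6c2 = 1.
Column 1 already has 3, so r2c1 = 2.
The two cells of cage m must have difference 1, so r2c2 = 3.
Cage a has sum 15, which forces r4c1 = 6.
Column 2 now contains 6; hence r4c2 = 5.
Row 4 already has 5; hence r4c5 = 4.
Cage a has sum 15, which forces r5c1 = 4.
Column 5 already has 4, which forces r5c5 = 5.
Column 1 now contains 2; hence r1c1 = 5.
Column 2 already has 5, which forces r1c2 = 2.
The full grid is 5 2 3 4 1 6 / 2 3 4 1 6 5 / 1 4 5 6 3 2 / 6 5 1 2 4 3 / 4 6 2 3 5 1 / 3 1 6 5 2 4.

6 5 1 2 4 3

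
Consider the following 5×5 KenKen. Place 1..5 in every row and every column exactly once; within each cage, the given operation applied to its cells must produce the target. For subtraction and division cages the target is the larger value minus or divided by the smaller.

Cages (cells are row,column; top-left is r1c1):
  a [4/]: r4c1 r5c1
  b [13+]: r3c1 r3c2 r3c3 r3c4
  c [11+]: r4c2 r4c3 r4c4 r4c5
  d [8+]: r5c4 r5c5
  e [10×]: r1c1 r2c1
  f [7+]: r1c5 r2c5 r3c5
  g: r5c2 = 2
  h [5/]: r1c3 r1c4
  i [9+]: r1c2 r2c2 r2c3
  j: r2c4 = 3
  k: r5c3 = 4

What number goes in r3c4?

4

J is a freebie; hence r2c4 = 3.
Cage g is a single given cell, leaving r5c2 = 2.
K is a freebie, so r5c3 = 4.
3 is placed in column 4, leaving r5c4 = 5.
Row 5 now contains 5, which forces r5c5 = 3.
The 3 cells of cage i must have sum 9, so r1c2 = 3.
Cage h needs two cells with quotient 5, so r1c3 = 5.
Column 4 already has 5, so r1c4 = 1.
Column 4 now contains 1, which forces r3c4 = 4.
Cage a needs two cells with quotient 4, so r4c1 = 4.
Column 4 now contains 1, leaving r4c4 = 2.
Row 5 already has 4, which forces r5c1 = 1.
Row 1 now contains 5, which forces r1c1 = 2.
Row 1 now contains 2; hence r1c5 = 4.
Cage e's pair has product 10, leaving r2c1 = 5.
5 is placed in row 2, which forces r2c2 = 4.
5 is placed in column 1; hence r3c1 = 3.
Row 3 already has 3, leaving r3c3 = 1.
Row 3 already has 1, so r3c5 = 2.
Cage c needs sum 11; hence r4c3 = 3.
1 is placed in column 3; hence r2c3 = 2.
Column 5 now contains 2, which forces r2c5 = 1.
Row 3 already has 1, which forces r3c2 = 5.
Column 2 now contains 5; hence r4c2 = 1.
Column 5 now contains 1, which forces r4c5 = 5.
Filled in: 2 3 5 1 4 / 5 4 2 3 1 / 3 5 1 4 2 / 4 1 3 2 5 / 1 2 4 5 3.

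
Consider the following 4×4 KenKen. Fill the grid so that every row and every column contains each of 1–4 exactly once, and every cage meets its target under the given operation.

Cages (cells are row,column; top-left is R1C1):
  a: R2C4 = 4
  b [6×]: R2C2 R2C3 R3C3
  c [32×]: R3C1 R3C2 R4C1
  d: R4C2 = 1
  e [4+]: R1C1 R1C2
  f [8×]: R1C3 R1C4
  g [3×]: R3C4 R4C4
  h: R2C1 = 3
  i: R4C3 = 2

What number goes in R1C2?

H is a freebie, which forces R2C1 = 3.
Cage a is a single given cell, which forces R2C4 = 4.
Cage c needs product 32; hence R3C1 = 2.
The 3 cells of cage c must have product 32, so R3C2 = 4.
Cage c has product 32, leaving R4C1 = 4.
D is a freebie, so R4C2 = 1.
I is a freebie; hence R4C3 = 2.
Row 4 already has 1, which forces R4C4 = 3.
Column 1 now contains 3, which forces R1C1 = 1.
Column 2 already has 1, which forces R1C2 = 3.
2 is placed in column 3, which forces R1C3 = 4.
Column 4 already has 4; hence R1C4 = 2.
Column 2 already has 1, so R2C2 = 2.
2 is placed in column 3; hence R2C3 = 1.
The 3 cells of cage b must have product 6; hence R3C3 = 3.
3 is placed in column 4, so R3C4 = 1.
The full grid is 1 3 4 2 / 3 2 1 4 / 2 4 3 1 / 4 1 2 3.

3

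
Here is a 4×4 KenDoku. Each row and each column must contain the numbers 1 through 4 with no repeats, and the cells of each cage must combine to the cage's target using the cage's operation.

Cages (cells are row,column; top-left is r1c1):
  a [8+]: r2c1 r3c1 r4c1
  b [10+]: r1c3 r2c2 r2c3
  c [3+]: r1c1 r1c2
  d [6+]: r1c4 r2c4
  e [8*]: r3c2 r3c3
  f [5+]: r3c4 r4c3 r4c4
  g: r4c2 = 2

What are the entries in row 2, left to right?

1 3 4 2

Cage g is given, which forces r4c2 = 2.
Row 4 now contains 2; hence r4c3 = 1.
Row 4 now contains 1; hence r4c4 = 3.
Cage c's pair has sum 3, leaving r1c1 = 2.
Column 2 already has 2, which forces r1c2 = 1.
Row 1 already has 2, which forces r1c4 = 4.
Column 4 already has 4, leaving r2c4 = 2.
Column 2 already has 2, so r3c2 = 4.
Cage e needs two cells with product 8, which forces r3c3 = 2.
Cage f has sum 5, which forces r3c4 = 1.
Row 4 now contains 3, leaving r4c1 = 4.
Row 1 already has 4, leaving r1c3 = 3.
The 3 cells of cage a must have sum 8, so r2c1 = 1.
Column 2 already has 4; hence r2c2 = 3.
Row 2 now contains 2; hence r2c3 = 4.
Row 3 already has 1, which forces r3c1 = 3.
Completed grid: 2 1 3 4 / 1 3 4 2 / 3 4 2 1 / 4 2 1 3.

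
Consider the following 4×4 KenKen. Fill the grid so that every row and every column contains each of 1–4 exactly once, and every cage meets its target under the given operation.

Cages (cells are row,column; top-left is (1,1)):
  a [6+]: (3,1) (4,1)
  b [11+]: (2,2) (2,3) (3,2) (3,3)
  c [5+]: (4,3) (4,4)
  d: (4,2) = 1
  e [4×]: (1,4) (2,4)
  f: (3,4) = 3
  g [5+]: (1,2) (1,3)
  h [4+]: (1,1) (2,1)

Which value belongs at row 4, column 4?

2

F is a freebie; hence (3,4) = 3.
Cage d is given; hence (4,2) = 1.
The two cells of cage c must have sum 5; hence (4,3) = 3.
Cage c's pair has sum 5; hence (4,4) = 2.
Cage a needs two cells with sum 6, leaving (3,1) = 2.
2 is placed in row 3, which forces (3,2) = 4.
Row 3 now contains 4; hence (3,3) = 1.
2 is placed in row 4; hence (4,1) = 4.
Column 2 already has 4, so (1,2) = 3.
Column 3 now contains 1, leaving (1,3) = 2.
Cage b needs sum 11; hence (2,2) = 2.
The 4 cells of cage b must have sum 11, so (2,3) = 4.
4 is placed in row 2, so (2,4) = 1.
Row 1 already has 3, so (1,1) = 1.
1 is placed in column 4; hence (1,4) = 4.
Row 2 now contains 1, leaving (2,1) = 3.
Completed grid: 1 3 2 4 / 3 2 4 1 / 2 4 1 3 / 4 1 3 2.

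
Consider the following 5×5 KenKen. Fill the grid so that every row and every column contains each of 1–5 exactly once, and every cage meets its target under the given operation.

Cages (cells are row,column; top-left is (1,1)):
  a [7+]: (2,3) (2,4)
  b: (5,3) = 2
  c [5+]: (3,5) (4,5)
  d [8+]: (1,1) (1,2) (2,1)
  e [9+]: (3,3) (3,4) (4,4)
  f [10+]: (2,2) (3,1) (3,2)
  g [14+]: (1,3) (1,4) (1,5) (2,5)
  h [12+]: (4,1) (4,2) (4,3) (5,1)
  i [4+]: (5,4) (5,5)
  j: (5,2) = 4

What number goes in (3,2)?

Cage j is a single given cell, so (5,2) = 4.
Cage b is a single given cell, so (5,3) = 2.
The only place for 5 in row 5 is (5,1).
Row 4 needs a 5, and only (4,4) is open for it.
In row 3, 5 can only go at (3,2), so (3,2) = 5.
Row 4 needs a 3, and only (4,5) is open for it.
Cage c's pair has sum 5, which forces (3,5) = 2.
Cage i needs two cells with sum 4, so (5,4) = 3.
Column 5 already has 3; hence (5,5) = 1.
Cage e has sum 9, so (3,3) = 3.
Column 4 already has 3, so (3,4) = 1.
Cage g needs sum 14; hence (1,3) = 1.
Cage g has sum 14; hence (1,4) = 4.
Cage g needs sum 14, so (1,5) = 5.
The 3 cells of cage f must have sum 10; hence (2,2) = 1.
3 is placed in column 3; hence (2,3) = 5.
The two cells of cage a must have sum 7, which forces (2,4) = 2.
Cage g has sum 14; hence (2,5) = 4.
3 is placed in row 3, so (3,1) = 4.
Column 2 already has 1, leaving (4,2) = 2.
1 is placed in column 3; hence (4,3) = 4.
The 3 cells of cage d must have sum 8, leaving (1,1) = 2.
Column 2 now contains 2, which forces (1,2) = 3.
Row 2 now contains 4; hence (2,1) = 3.
Row 4 already has 2, so (4,1) = 1.
Completed grid: 2 3 1 4 5 / 3 1 5 2 4 / 4 5 3 1 2 / 1 2 4 5 3 / 5 4 2 3 1.

5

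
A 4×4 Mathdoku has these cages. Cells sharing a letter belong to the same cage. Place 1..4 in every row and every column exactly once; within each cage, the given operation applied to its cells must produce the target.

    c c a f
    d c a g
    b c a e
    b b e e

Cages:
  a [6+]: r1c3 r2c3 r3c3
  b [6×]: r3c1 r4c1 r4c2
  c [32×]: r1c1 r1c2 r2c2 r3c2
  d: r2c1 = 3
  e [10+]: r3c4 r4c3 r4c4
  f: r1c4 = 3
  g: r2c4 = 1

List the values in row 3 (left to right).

Cage c needs product 32, leaving r1c1 = 4.
Cage f is a single given cell, so r1c4 = 3.
Cage d is given, which forces r2c1 = 3.
Cage g is a single given cell; hence r2c4 = 1.
3 is placed in column 4, which forces r3c4 = 4.
Column 4 already has 4; hence r4c4 = 2.
Cage a has sum 6, which forces r1c3 = 1.
Cage c has product 32, which forces r2c2 = 4.
Row 2 now contains 1, which forces r2c3 = 2.
The 3 cells of cage b must have product 6, so r3c1 = 2.
Row 3 now contains 2; hence r3c2 = 1.
Cage a has sum 6, so r3c3 = 3.
Row 4 now contains 2, which forces r4c1 = 1.
Cage b has product 6; hence r4c2 = 3.
Cage e needs sum 10, which forces r4c3 = 4.
1 is placed in row 1; hence r1c2 = 2.
The full grid is 4 2 1 3 / 3 4 2 1 / 2 1 3 4 / 1 3 4 2.

2 1 3 4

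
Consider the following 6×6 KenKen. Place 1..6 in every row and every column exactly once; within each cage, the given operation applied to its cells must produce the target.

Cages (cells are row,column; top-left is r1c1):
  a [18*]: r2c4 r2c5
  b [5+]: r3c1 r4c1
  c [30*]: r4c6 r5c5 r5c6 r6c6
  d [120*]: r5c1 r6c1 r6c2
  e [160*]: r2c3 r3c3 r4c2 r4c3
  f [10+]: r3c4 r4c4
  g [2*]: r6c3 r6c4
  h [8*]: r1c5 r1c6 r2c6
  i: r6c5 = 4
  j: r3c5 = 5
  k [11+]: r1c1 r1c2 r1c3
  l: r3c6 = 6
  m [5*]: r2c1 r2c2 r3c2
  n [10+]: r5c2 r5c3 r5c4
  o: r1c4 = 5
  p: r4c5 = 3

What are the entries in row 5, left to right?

4 3 6 1 2 5

Cage o is a single given cell, which forces r1c4 = 5.
Cage m has product 5; hence r2c1 = 1.
Cage m needs product 5, which forces r2c2 = 5.
Cage m needs product 5, leaving r3c2 = 1.
Cage j is given, leaving r3c5 = 5.
L is a freebie, so r3c6 = 6.
The 4 cells of cage e must have product 160, which forces r4c2 = 4.
Row 4 now contains 4, so r4c4 = 6.
Cage p is given, which forces r4c5 = 3.
Column 2 already has 4, which forces r6c2 = 6.
Cage i is given, so r6c5 = 4.
Column 4 now contains 6, leaving r2c4 = 3.
3 is placed in column 5; hence r2c5 = 6.
Cage b needs two cells with sum 5; hence r3c1 = 3.
Row 3 already has 6, so r3c4 = 4.
3 is placed in row 4, which forces r4c1 = 2.
The 4 cells of cage e must have product 160, which forces r4c3 = 5.
5 is placed in row 4, which forces r4c6 = 1.
Cage d has product 120, which forces r5c1 = 4.
Column 3 already has 5, leaving r5c3 = 6.
Row 6 now contains 4; hence r6c1 = 5.
2 is placed in column 1, leaving r1c1 = 6.
Cage h needs product 8; hence r1c5 = 1.
Cage e needs product 160, so r2c3 = 4.
Row 2 now contains 4; hence r2c6 = 2.
Row 3 already has 4, so r3c3 = 2.
Cage n needs sum 10; hence r5c2 = 3.
The 3 cells of cage n must have sum 10, leaving r5c4 = 1.
Cage c has product 30, leaving r5c5 = 2.
The 4 cells of cage c must have product 30; hence r5c6 = 5.
Column 3 now contains 2; hence r6c3 = 1.
Column 4 already has 1; hence r6c4 = 2.
The 4 cells of cage c must have product 30; hence r6c6 = 3.
Column 2 already has 3, which forces r1c2 = 2.
Column 3 now contains 2, which forces r1c3 = 3.
Column 6 already has 2, which forces r1c6 = 4.
Completed grid: 6 2 3 5 1 4 / 1 5 4 3 6 2 / 3 1 2 4 5 6 / 2 4 5 6 3 1 / 4 3 6 1 2 5 / 5 6 1 2 4 3.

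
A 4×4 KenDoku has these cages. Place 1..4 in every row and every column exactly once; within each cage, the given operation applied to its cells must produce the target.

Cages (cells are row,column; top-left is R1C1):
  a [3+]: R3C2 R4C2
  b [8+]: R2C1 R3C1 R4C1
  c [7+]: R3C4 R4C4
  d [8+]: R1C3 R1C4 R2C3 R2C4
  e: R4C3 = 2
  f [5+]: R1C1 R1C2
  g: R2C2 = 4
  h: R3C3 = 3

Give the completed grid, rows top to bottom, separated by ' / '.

Cage g is a single given cell, which forces R2C2 = 4.
Cage h is given; hence R3C3 = 3.
3 is placed in row 3; hence R3C4 = 4.
Cage e is a single given cell; hence R4C3 = 2.
Column 4 already has 4; hence R4C4 = 3.
Cage d needs sum 8, so R1C3 = 4.
The 4 cells of cage d must have sum 8; hence R1C4 = 1.
The 3 cells of cage b must have sum 8, which forces R2C1 = 3.
Column 3 already has 2, so R2C3 = 1.
The 4 cells of cage d must have sum 8; hence R2C4 = 2.
Row 3 now contains 4, leaving R3C1 = 1.
Cage a's pair has sum 3, which forces R3C2 = 2.
Cage b has sum 8, so R4C1 = 4.
Row 4 now contains 2, so R4C2 = 1.
Column 1 now contains 3, which forces R1C1 = 2.
Column 2 already has 2, which forces R1C2 = 3.

2 3 4 1 / 3 4 1 2 / 1 2 3 4 / 4 1 2 3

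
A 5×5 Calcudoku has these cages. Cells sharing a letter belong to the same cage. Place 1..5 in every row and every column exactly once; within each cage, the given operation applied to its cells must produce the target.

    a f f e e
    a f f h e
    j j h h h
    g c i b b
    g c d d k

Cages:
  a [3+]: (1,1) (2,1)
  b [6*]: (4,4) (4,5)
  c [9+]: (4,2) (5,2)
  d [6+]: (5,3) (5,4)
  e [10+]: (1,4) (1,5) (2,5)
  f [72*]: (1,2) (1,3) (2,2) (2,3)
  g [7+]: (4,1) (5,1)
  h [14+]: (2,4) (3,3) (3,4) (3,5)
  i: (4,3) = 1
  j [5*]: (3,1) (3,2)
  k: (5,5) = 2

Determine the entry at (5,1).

I is a freebie, so (4,3) = 1.
Cage k is given; hence (5,5) = 2.
The two cells of cage b must have product 6, so (4,4) = 2.
2 is placed in column 5, leaving (4,5) = 3.
The two cells of cage d must have sum 6, which forces (5,3) = 5.
Cage d needs two cells with sum 6, leaving (5,4) = 1.
Row 4 already has 3; hence (4,1) = 4.
The two cells of cage c must have sum 9, so (4,2) = 5.
Cage g's pair has sum 7, leaving (5,1) = 3.
Row 5 already has 5, leaving (5,2) = 4.
Cage j needs two cells with product 5; hence (3,1) = 5.
Column 2 already has 5; hence (3,2) = 1.
Row 3 already has 1, leaving (3,5) = 4.
Cage e needs sum 10, leaving (1,4) = 4.
The 4 cells of cage h must have sum 14; hence (2,4) = 5.
5 is placed in row 2, so (2,5) = 1.
Row 3 already has 4; hence (3,3) = 2.
Row 3 already has 4, leaving (3,4) = 3.
Cage a's pair has sum 3, leaving (1,1) = 1.
The 4 cells of cage f must have product 72, which forces (1,2) = 2.
Row 1 already has 4, leaving (1,3) = 3.
Column 5 already has 1; hence (1,5) = 5.
1 is placed in row 2, which forces (2,1) = 2.
The 4 cells of cage f must have product 72, leaving (2,2) = 3.
The 4 cells of cage f must have product 72; hence (2,3) = 4.
The full grid is 1 2 3 4 5 / 2 3 4 5 1 / 5 1 2 3 4 / 4 5 1 2 3 / 3 4 5 1 2.

3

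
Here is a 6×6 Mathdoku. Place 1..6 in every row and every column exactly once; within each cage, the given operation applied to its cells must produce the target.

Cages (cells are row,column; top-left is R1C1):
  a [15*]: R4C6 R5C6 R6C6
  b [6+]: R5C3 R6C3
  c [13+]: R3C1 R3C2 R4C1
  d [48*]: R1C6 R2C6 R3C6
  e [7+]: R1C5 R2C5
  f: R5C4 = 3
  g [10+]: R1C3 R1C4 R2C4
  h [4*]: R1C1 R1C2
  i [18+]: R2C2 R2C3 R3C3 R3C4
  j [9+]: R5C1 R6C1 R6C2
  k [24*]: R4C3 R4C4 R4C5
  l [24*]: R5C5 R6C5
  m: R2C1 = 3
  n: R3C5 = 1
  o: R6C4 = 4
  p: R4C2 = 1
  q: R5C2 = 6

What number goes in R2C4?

M is a freebie, so R2C1 = 3.
N is a freebie, which forces R3C5 = 1.
Cage p is given, which forces R4C2 = 1.
Cage q is given, leaving R5C2 = 6.
Cage f is a single given cell; hence R5C4 = 3.
6 is placed in row 5, so R5C5 = 4.
Cage o is given, so R6C4 = 4.
4 is placed in column 5; hence R6C5 = 6.
Cage h needs two cells with product 4, so R1C1 = 1.
Column 2 now contains 1; hence R1C2 = 4.
Cage k has product 24, leaving R4C3 = 4.
The 3 cells of cage k must have product 24, so R4C4 = 2.
Cage k needs product 24, leaving R4C5 = 3.
Row 4 already has 3, so R4C6 = 5.
Column 6 now contains 5, which forces R5C6 = 1.
1 is placed in column 1, leaving R6C1 = 5.
Row 6 now contains 5, leaving R6C3 = 1.
Column 6 now contains 1, which forces R6C6 = 3.
Cage g needs sum 10; hence R1C3 = 3.
Cage g has sum 10, so R1C4 = 6.
Row 1 now contains 6, which forces R1C6 = 2.
The 3 cells of cage g must have sum 10, so R2C4 = 1.
Column 4 now contains 6; hence R3C4 = 5.
5 is placed in row 4, which forces R4C1 = 6.
Column 1 already has 5, leaving R5C1 = 2.
1 is placed in row 5, which forces R5C3 = 5.
Row 6 now contains 3, leaving R6C2 = 2.
Row 1 already has 2, which forces R1C5 = 5.
Column 2 now contains 2, leaving R2C2 = 5.
Cage e's pair has sum 7, which forces R2C5 = 2.
Column 1 already has 2; hence R3C1 = 4.
Row 3 already has 5; hence R3C2 = 3.
Row 3 now contains 4, leaving R3C6 = 6.
2 is placed in row 2, which forces R2C3 = 6.
Column 6 now contains 6, so R2C6 = 4.
Row 3 now contains 6; hence R3C3 = 2.
The full grid is 1 4 3 6 5 2 / 3 5 6 1 2 4 / 4 3 2 5 1 6 / 6 1 4 2 3 5 / 2 6 5 3 4 1 / 5 2 1 4 6 3.

1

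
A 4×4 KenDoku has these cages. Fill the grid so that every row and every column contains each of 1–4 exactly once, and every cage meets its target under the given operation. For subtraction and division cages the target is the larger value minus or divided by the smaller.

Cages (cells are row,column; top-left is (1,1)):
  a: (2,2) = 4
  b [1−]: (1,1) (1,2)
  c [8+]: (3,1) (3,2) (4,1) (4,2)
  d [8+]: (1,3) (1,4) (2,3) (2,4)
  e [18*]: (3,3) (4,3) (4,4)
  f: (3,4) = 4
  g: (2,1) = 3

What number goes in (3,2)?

2

Cage g is given; hence (2,1) = 3.
Cage a is a single given cell, so (2,2) = 4.
The 3 cells of cage e must have product 18, leaving (3,3) = 3.
Cage f is given, leaving (3,4) = 4.
Cage e has product 18, leaving (4,3) = 2.
Cage e has product 18, which forces (4,4) = 3.
The 4 cells of cage d must have sum 8, so (1,3) = 4.
Cage d needs sum 8, which forces (1,4) = 1.
2 is placed in column 3, so (2,3) = 1.
Cage d needs sum 8, which forces (2,4) = 2.
The 4 cells of cage c must have sum 8, leaving (3,1) = 1.
Cage c needs sum 8, so (3,2) = 2.
Cage c has sum 8, which forces (4,1) = 4.
Row 4 already has 3, leaving (4,2) = 1.
Row 1 already has 1, leaving (1,1) = 2.
Column 2 now contains 2; hence (1,2) = 3.
The full grid is 2 3 4 1 / 3 4 1 2 / 1 2 3 4 / 4 1 2 3.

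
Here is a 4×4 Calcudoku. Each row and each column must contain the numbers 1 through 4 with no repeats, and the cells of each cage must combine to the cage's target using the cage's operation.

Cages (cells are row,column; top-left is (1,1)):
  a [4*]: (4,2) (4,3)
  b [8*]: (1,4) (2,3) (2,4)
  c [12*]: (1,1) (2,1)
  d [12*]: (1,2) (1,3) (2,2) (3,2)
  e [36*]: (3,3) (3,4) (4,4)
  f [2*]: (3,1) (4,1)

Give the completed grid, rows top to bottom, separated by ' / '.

Cage e has product 36; hence (3,3) = 3.
The 3 cells of cage e must have product 36, leaving (3,4) = 4.
The 3 cells of cage e must have product 36, which forces (4,4) = 3.
Cage b needs product 8; hence (2,3) = 4.
Column 3 now contains 4; hence (4,3) = 1.
The two cells of cage c must have product 12; hence (1,1) = 4.
Column 3 already has 1, which forces (1,3) = 2.
2 is placed in row 1, leaving (1,4) = 1.
4 is placed in row 2, so (2,1) = 3.
Column 4 already has 1, leaving (2,4) = 2.
Cage f's pair has product 2, which forces (3,1) = 1.
Row 3 now contains 1, which forces (3,2) = 2.
Row 4 now contains 1, so (4,1) = 2.
Row 4 now contains 1, so (4,2) = 4.
Row 1 already has 1, which forces (1,2) = 3.
2 is placed in row 2; hence (2,2) = 1.

4 3 2 1 / 3 1 4 2 / 1 2 3 4 / 2 4 1 3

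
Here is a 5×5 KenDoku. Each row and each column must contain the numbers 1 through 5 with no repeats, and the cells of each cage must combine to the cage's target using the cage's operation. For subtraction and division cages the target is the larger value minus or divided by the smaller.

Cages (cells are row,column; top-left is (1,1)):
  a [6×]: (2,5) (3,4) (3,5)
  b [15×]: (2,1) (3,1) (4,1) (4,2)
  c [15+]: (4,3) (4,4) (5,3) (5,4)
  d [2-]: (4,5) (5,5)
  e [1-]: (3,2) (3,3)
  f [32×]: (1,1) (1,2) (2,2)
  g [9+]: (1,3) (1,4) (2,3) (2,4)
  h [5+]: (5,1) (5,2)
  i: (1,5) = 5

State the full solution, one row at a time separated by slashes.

4 2 3 1 5 / 5 4 2 3 1 / 1 5 4 2 3 / 3 1 5 4 2 / 2 3 1 5 4

Cage f needs product 32, which forces (1,1) = 4.
Cage f has product 32, which forces (1,2) = 2.
Cage i is a single given cell, which forces (1,5) = 5.
The 3 cells of cage f must have product 32; hence (2,2) = 4.
The 4 cells of cage b must have product 15; hence (4,2) = 1.
Column 2 already has 1; hence (5,2) = 3.
Column 2 already has 3, so (3,2) = 5.
Cage e's pair has difference 1, leaving (3,3) = 4.
The two cells of cage h must have sum 5, which forces (5,1) = 2.
Cage c has sum 15; hence (4,3) = 5.
Cage c needs sum 15, which forces (4,4) = 4.
Cage c needs sum 15, so (5,3) = 1.
Cage c needs sum 15, which forces (5,4) = 5.
1 is placed in row 5, leaving (5,5) = 4.
1 is placed in column 3, so (1,3) = 3.
The 4 cells of cage g must have sum 9, which forces (1,4) = 1.
Cage b has product 15; hence (2,1) = 5.
The 4 cells of cage g must have sum 9; hence (2,3) = 2.
The 4 cells of cage g must have sum 9, leaving (2,4) = 3.
Row 2 now contains 3; hence (2,5) = 1.
The 4 cells of cage b must have product 15, leaving (3,1) = 1.
Column 4 already has 3, leaving (3,4) = 2.
Row 3 already has 2, which forces (3,5) = 3.
5 is placed in row 4, which forces (4,1) = 3.
Cage d's pair has difference 2, leaving (4,5) = 2.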